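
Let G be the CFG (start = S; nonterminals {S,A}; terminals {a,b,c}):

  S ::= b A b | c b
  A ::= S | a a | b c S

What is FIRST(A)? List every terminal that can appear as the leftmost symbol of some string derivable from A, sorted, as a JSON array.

FIRST sets, iterate to fixpoint:
iter 1:
  A via A→a a: +{a}
  A via A→b c S: +{b}
  S via S→b A b: +{b}
  S via S→c b: +{c}
  FIRST[S]={b,c}  FIRST[A]={a,b}
iter 2:
  A via A→S: +{c}
  FIRST[S]={b,c}  FIRST[A]={a,b,c}
iter 3: — fixpoint
  FIRST[S]={b,c}  FIRST[A]={a,b,c}

FIRST(A) = ["a", "b", "c"]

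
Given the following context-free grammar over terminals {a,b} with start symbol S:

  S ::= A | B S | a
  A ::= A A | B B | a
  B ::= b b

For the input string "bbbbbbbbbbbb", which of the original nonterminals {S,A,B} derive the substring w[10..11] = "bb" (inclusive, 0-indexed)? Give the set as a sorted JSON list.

CNF form of G:
  S -> A A | B B | B S | a
  A -> A A | B B | a
  B -> T0 T0
  T0 -> b

CYK table (by increasing span), restricted to cells inside w[10..11]:
  cell(10,10) b: {T0}  orig:{}
  cell(11,11) b: {T0}  orig:{}
  cell(10,11) bb: {B}

Original NTs in T[10,11] deriving "bb": ["B"]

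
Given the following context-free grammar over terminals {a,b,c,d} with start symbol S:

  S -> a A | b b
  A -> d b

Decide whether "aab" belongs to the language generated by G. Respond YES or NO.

CNF form of G:
  S -> T1 T1 | T2 A
  A -> T0 T1
  T0 -> d
  T1 -> b
  T2 -> a

Fill CYK table bottom-up:
  cell(0,0) a: {T2}  orig:{}
  cell(1,1) a: {T2}  orig:{}
  cell(2,2) b: {T1}  orig:{}
  cell(0,1) aa: ∅
  cell(1,2) ab: ∅
  cell(0,2) aab: ∅

S ∉ T[0,2] ⇒ NO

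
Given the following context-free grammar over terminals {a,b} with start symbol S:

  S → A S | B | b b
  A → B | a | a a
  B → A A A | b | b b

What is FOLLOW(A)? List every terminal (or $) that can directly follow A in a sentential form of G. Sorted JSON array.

Compute FIRST by fixpoint:
iter 1:
  A via A→a: +{a}
  B via B→A A A: +{a}
  B via B→b: +{b}
  S via S→A S: +{a}
  S via S→B: +{b}
  FIRST[S]={a,b}  FIRST[A]={a}  FIRST[B]={a,b}
iter 2:
  A via A→B: +{b}
  FIRST[S]={a,b}  FIRST[A]={a,b}  FIRST[B]={a,b}
iter 3: — fixpoint
  FIRST[S]={a,b}  FIRST[A]={a,b}  FIRST[B]={a,b}

FOLLOW iteration:
seed FOLLOW(S) with $
round 1:
  B→A A A: FOLLOW(A) ⊇ FIRST(A) = {a,b}; new: +{a,b}
  S→B: FOLLOW(B) ⊇ FOLLOW(S) ⊇ {$}; new: +{$}
  S: {$}  A: {a,b}  B: {$}
round 2:
  A→B: FOLLOW(B) ⊇ FOLLOW(A) ⊇ {a,b}; new: +{a,b}
  B→A A A: FOLLOW(A) ⊇ FOLLOW(B) ⊇ {$,a,b}; new: +{$}
  S: {$}  A: {$,a,b}  B: {$,a,b}
round 3: done
  S: {$}  A: {$,a,b}  B: {$,a,b}

FOLLOW(A) = ["$", "a", "b"]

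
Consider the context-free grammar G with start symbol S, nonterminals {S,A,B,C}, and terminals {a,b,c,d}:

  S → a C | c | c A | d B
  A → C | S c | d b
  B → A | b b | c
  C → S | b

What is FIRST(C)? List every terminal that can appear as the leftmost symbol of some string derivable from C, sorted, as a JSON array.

Compute FIRST by fixpoint:
pass 1:
  A via A→d b: +{d}
  B via B→A: +{d}
  B via B→b b: +{b}
  B via B→c: +{c}
  C via C→b: +{b}
  S via S→a C: +{a}
  S via S→c: +{c}
  S via S→d B: +{d}
  FIRST[S]={a,c,d}  FIRST[A]={d}  FIRST[B]={b,c,d}  FIRST[C]={b}
pass 2:
  A via A→C: +{b}
  A via A→S c: +{a,c}
  B via B→A: +{a}
  C via C→S: +{a,c,d}
  FIRST[S]={a,c,d}  FIRST[A]={a,b,c,d}  FIRST[B]={a,b,c,d}  FIRST[C]={a,b,c,d}
pass 3: done
  FIRST[S]={a,c,d}  FIRST[A]={a,b,c,d}  FIRST[B]={a,b,c,d}  FIRST[C]={a,b,c,d}

FIRST(C) = ["a", "b", "c", "d"]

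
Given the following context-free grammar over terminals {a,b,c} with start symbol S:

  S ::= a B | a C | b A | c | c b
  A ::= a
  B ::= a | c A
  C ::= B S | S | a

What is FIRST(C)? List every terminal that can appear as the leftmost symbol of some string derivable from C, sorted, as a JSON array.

Compute FIRST by fixpoint:
pass 1:
  A via A→a: +{a}
  B via B→a: +{a}
  B via B→c A: +{c}
  C via C→B S: +{a,c}
  S via S→a B: +{a}
  S via S→b A: +{b}
  S via S→c: +{c}
  S: {a,b,c}  A: {a}  B: {a,c}  C: {a,c}
pass 2:
  C via C→S: +{b}
  S: {a,b,c}  A: {a}  B: {a,c}  C: {a,b,c}
pass 3: done
  S: {a,b,c}  A: {a}  B: {a,c}  C: {a,b,c}

FIRST(C) = ["a", "b", "c"]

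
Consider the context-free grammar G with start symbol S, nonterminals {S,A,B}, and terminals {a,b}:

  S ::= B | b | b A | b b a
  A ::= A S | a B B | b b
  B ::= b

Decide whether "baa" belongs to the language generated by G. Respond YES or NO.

CNF form of G:
  S -> T1 A | T1 X3 | b
  A -> A S | T0 X2 | T1 T1
  B -> b
  T0 -> a
  T1 -> b
  X2 -> B B
  X3 -> T1 T0

CYK fill:
  T[0,0] 'b' = {B,S,T1}  orig:{B,S}
  T[1,1] 'a' = {T0}  orig:{}
  T[2,2] 'a' = {T0}  orig:{}
  T[0,1] 'ba' = {X3}  orig:{}
  T[1,2] 'aa' = ∅
  T[0,2] 'baa' = ∅

S ∉ T[0,2] ⇒ NO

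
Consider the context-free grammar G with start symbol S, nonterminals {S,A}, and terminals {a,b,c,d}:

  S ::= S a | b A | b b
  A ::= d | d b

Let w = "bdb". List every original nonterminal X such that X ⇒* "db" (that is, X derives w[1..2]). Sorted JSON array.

CNF form of G:
  S -> S T2 | T1 A | T1 T1
  A -> T0 T1 | d
  T0 -> d
  T1 -> b
  T2 -> a

CYK table (by increasing span) — only the sub-triangle for w[1..2]:
  T[1,1] 'd' = {A,T0}  orig:{A}
  T[2,2] 'b' = {T1}  orig:{}
  T[1,2] 'db' = {A}

Original NTs in T[1,2] deriving "db": ["A"]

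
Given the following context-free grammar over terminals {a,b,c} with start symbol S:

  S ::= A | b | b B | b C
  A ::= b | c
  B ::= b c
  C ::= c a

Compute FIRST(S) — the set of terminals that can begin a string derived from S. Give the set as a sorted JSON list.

FIRST iteration:
round 1:
  A via A→b: +{b}
  A via A→c: +{c}
  B via B→b c: +{b}
  C via C→c a: +{c}
  S via S→A: +{b,c}
  FIRST(S)={b,c}  FIRST(A)={b,c}  FIRST(B)={b}  FIRST(C)={c}
round 2: (no change)
  FIRST(S)={b,c}  FIRST(A)={b,c}  FIRST(B)={b}  FIRST(C)={c}

FIRST(S) = ["b", "c"]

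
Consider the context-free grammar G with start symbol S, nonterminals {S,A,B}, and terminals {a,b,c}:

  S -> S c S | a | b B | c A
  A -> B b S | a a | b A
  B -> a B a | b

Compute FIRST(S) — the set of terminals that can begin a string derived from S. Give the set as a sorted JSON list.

FIRST sets, iterate to fixpoint:
pass 1:
  A via A→a a: +{a}
  A via A→b A: +{b}
  B via B→a B a: +{a}
  B via B→b: +{b}
  S via S→a: +{a}
  S via S→b B: +{b}
  S via S→c A: +{c}
  FIRST[S]={a,b,c}  FIRST[A]={a,b}  FIRST[B]={a,b}
pass 2: (stable)
  FIRST[S]={a,b,c}  FIRST[A]={a,b}  FIRST[B]={a,b}

FIRST(S) = ["a", "b", "c"]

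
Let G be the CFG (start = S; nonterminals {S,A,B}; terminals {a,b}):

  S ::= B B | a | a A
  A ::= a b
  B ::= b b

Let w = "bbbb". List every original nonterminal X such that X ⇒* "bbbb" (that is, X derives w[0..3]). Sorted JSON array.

Convert to CNF:
  S -> B B | T0 A | a
  A -> T0 T1
  B -> T1 T1
  T0 -> a
  T1 -> b

CYK table (by increasing span) (cells [i..j] with 0 ≤ i ≤ j ≤ 3 only):
  T[0,0] 'b' = {T1}  orig:{}
  T[1,1] 'b' = {T1}  orig:{}
  T[2,2] 'b' = {T1}  orig:{}
  T[3,3] 'b' = {T1}  orig:{}
  T[0,1] 'bb' = {B}
  T[1,2] 'bb' = {B}
  T[2,3] 'bb' = {B}
  T[0,2] 'bbb' = ∅
  T[1,3] 'bbb' = ∅
  T[0,3] 'bbbb' = {S}

Original NTs in T[0,3] deriving "bbbb": ["S"]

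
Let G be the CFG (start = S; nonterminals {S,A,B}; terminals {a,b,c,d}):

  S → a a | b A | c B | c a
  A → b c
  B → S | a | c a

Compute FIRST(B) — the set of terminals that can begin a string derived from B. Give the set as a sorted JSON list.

FIRST sets, iterate to fixpoint:
round 1:
  A via A→b c: +{b}
  B via B→a: +{a}
  B via B→c a: +{c}
  S via S→a a: +{a}
  S via S→b A: +{b}
  S via S→c B: +{c}
  S: {a,b,c}  A: {b}  B: {a,c}
round 2:
  B via B→S: +{b}
  S: {a,b,c}  A: {b}  B: {a,b,c}
round 3: done
  S: {a,b,c}  A: {b}  B: {a,b,c}

FIRST(B) = ["a", "b", "c"]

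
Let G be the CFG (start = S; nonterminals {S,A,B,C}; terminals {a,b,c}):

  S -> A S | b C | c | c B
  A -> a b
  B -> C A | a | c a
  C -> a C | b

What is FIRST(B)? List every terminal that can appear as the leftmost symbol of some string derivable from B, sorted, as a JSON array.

FIRST iteration:
round 1:
  A via A→a b: +{a}
  B via B→a: +{a}
  B via B→c a: +{c}
  C via C→a C: +{a}
  C via C→b: +{b}
  S via S→A S: +{a}
  S via S→b C: +{b}
  S via S→c: +{c}
  FIRST[S]={a,b,c}  FIRST[A]={a}  FIRST[B]={a,c}  FIRST[C]={a,b}
round 2:
  B via B→C A: +{b}
  FIRST[S]={a,b,c}  FIRST[A]={a}  FIRST[B]={a,b,c}  FIRST[C]={a,b}
round 3: done
  FIRST[S]={a,b,c}  FIRST[A]={a}  FIRST[B]={a,b,c}  FIRST[C]={a,b}

FIRST(B) = ["a", "b", "c"]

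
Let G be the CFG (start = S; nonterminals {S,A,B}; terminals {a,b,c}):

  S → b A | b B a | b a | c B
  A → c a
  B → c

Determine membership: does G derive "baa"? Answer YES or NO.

Convert to CNF:
  S -> T0 B | T2 A | T2 T1 | T2 X3
  A -> T0 T1
  B -> c
  T0 -> c
  T1 -> a
  T2 -> b
  X3 -> B T1

Fill CYK table bottom-up:
  cell(0,0) b: {T2}  orig:{}
  cell(1,1) a: {T1}  orig:{}
  cell(2,2) a: {T1}  orig:{}
  cell(0,1) ba: {S}
  cell(1,2) aa: ∅
  cell(0,2) baa: ∅

S ∉ T[0,2] ⇒ NO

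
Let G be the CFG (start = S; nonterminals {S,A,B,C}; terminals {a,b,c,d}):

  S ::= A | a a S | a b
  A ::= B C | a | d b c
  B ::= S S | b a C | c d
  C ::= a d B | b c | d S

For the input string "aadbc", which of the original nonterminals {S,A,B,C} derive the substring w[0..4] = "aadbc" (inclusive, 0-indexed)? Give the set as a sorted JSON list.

Convert to CNF:
  S -> B C | T0 X8 | T3 T1 | T3 X7 | a
  A -> B C | T0 X4 | a
  B -> S S | T1 X5 | T2 T0
  C -> T0 S | T1 T2 | T3 X6
  T0 -> d
  T1 -> b
  T2 -> c
  T3 -> a
  X4 -> T1 T2
  X5 -> T3 C
  X6 -> T0 B
  X7 -> T3 S
  X8 -> T1 T2

CYK table (by increasing span) (cells [i..j] with 0 ≤ i ≤ j ≤ 4 only):
  cell(0,0) a: {A,S,T3}  orig:{A,S}
  cell(1,1) a: {A,S,T3}  orig:{A,S}
  cell(2,2) d: {T0}  orig:{}
  cell(3,3) b: {T1}  orig:{}
  cell(4,4) c: {T2}  orig:{}
  cell(0,1) aa: {B,X7}  orig:{B}
  cell(1,2) ad: ∅
  cell(2,3) db: ∅
  cell(3,4) bc: {C,X4,X8}  orig:{C}
  cell(0,2) aad: ∅
  cell(1,3) adb: ∅
  cell(2,4) dbc: {A,S}
  cell(0,3) aadb: ∅
  cell(1,4) adbc: {B,X7}  orig:{B}
  cell(0,4) aadbc: {S}

Original NTs in T[0,4] deriving "aadbc": ["S"]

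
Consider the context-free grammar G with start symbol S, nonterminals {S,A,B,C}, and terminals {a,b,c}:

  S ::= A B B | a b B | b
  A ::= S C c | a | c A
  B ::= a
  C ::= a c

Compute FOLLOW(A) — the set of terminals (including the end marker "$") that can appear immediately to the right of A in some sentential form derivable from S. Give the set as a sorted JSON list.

FIRST iteration:
round 1:
  A via A→a: +{a}
  A via A→c A: +{c}
  B via B→a: +{a}
  C via C→a c: +{a}
  S via S→A B B: +{a,c}
  S via S→b: +{b}
  S: {a,b,c}  A: {a,c}  B: {a}  C: {a}
round 2:
  A via A→S C c: +{b}
  S: {a,b,c}  A: {a,b,c}  B: {a}  C: {a}
round 3: (stable)
  S: {a,b,c}  A: {a,b,c}  B: {a}  C: {a}

Compute FOLLOW by fixpoint:
initialize: $ ∈ FOLLOW(S)
round 1:
  A→S C c: FOLLOW(S) ⊇ FIRST(C) = {a}; new: +{a}
  A→S C c: FOLLOW(C) ⊇ FIRST(c) = {c}; new: +{c}
  S→A B B: FOLLOW(A) ⊇ FIRST(B) = {a}; new: +{a}
  S→A B B: FOLLOW(B) ⊇ FIRST(B) = {a}; new: +{a}
  S→A B B: FOLLOW(B) ⊇ FOLLOW(S) ⊇ {$,a}; new: +{$}
  FOLLOW(S)={$,a}  FOLLOW(A)={a}  FOLLOW(B)={$,a}  FOLLOW(C)={c}
round 2: done
  FOLLOW(S)={$,a}  FOLLOW(A)={a}  FOLLOW(B)={$,a}  FOLLOW(C)={c}

FOLLOW(A) = ["a"]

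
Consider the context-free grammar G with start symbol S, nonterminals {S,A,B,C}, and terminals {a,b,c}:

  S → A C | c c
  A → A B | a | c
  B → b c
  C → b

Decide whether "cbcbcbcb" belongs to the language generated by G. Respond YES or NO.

CNF form of G:
  S -> A C | T1 T1
  A -> A B | a | c
  B -> T0 T1
  C -> b
  T0 -> b
  T1 -> c

CYK fill:
  cell(0,0) c: {A,T1}  orig:{A}
  cell(1,1) b: {C,T0}  orig:{C}
  cell(2,2) c: {A,T1}  orig:{A}
  cell(3,3) b: {C,T0}  orig:{C}
  cell(4,4) c: {A,T1}  orig:{A}
  cell(5,5) b: {C,T0}  orig:{C}
  cell(6,6) c: {A,T1}  orig:{A}
  cell(7,7) b: {C,T0}  orig:{C}
  cell(0,1) cb: {S}
  cell(1,2) bc: {B}
  cell(2,3) cb: {S}
  cell(3,4) bc: {B}
  cell(4,5) cb: {S}
  cell(5,6) bc: {B}
  cell(6,7) cb: {S}
  cell(0,2) cbc: {A}
  cell(1,3) bcb: ∅
  cell(2,4) cbc: {A}
  cell(3,5) bcb: ∅
  cell(4,6) cbc: {A}
  cell(5,7) bcb: ∅
  cell(0,3) cbcb: {S}
  cell(1,4) bcbc: ∅
  cell(2,5) cbcb: {S}
  cell(3,6) bcbc: ∅
  cell(4,7) cbcb: {S}
  cell(0,4) cbcbc: {A}
  cell(1,5) bcbcb: ∅
  cell(2,6) cbcbc: {A}
  cell(3,7) bcbcb: ∅
  cell(0,5) cbcbcb: {S}
  cell(1,6) bcbcbc: ∅
  cell(2,7) cbcbcb: {S}
  cell(0,6) cbcbcbc: {A}
  cell(1,7) bcbcbcb: ∅
  cell(0,7) cbcbcbcb: {S}

S ∈ T[0,7] ⇒ YES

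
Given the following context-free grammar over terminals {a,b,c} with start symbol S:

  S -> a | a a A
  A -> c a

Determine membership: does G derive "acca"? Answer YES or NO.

Convert to CNF:
  S -> T1 X2 | a
  A -> T0 T1
  T0 -> c
  T1 -> a
  X2 -> T1 A

CYK fill:
  cell(0,0) a: {S,T1}  orig:{S}
  cell(1,1) c: {T0}  orig:{}
  cell(2,2) c: {T0}  orig:{}
  cell(3,3) a: {S,T1}  orig:{S}
  cell(0,1) ac: ∅
  cell(1,2) cc: ∅
  cell(2,3) ca: {A}
  cell(0,2) acc: ∅
  cell(1,3) cca: ∅
  cell(0,3) acca: ∅

S ∉ T[0,3] ⇒ NO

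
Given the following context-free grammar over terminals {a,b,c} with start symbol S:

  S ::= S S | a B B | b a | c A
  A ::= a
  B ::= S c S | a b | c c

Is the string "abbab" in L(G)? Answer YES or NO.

CNF form of G:
  S -> S S | T0 A | T1 X4 | T2 T1
  A -> a
  B -> S X3 | T0 T0 | T1 T2
  T0 -> c
  T1 -> a
  T2 -> b
  X3 -> T0 S
  X4 -> B B

CYK table (by increasing span):
  T[0,0] 'a' = {A,T1}  orig:{A}
  T[1,1] 'b' = {T2}  orig:{}
  T[2,2] 'b' = {T2}  orig:{}
  T[3,3] 'a' = {A,T1}  orig:{A}
  T[4,4] 'b' = {T2}  orig:{}
  T[0,1] 'ab' = {B}
  T[1,2] 'bb' = ∅
  T[2,3] 'ba' = {S}
  T[3,4] 'ab' = {B}
  T[0,2] 'abb' = ∅
  T[1,3] 'bba' = ∅
  T[2,4] 'bab' = ∅
  T[0,3] 'abba' = ∅
  T[1,4] 'bbab' = ∅
  T[0,4] 'abbab' = ∅

S ∉ T[0,4] ⇒ NO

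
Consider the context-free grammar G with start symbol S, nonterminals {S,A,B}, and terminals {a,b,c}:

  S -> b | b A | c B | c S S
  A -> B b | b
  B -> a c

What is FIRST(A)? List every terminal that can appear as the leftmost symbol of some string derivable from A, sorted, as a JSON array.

FIRST iteration:
[1]
  A via A→b: +{b}
  B via B→a c: +{a}
  S via S→b: +{b}
  S via S→c B: +{c}
  S: {b,c}  A: {b}  B: {a}
[2]
  A via A→B b: +{a}
  S: {b,c}  A: {a,b}  B: {a}
[3] (stable)
  S: {b,c}  A: {a,b}  B: {a}

FIRST(A) = ["a", "b"]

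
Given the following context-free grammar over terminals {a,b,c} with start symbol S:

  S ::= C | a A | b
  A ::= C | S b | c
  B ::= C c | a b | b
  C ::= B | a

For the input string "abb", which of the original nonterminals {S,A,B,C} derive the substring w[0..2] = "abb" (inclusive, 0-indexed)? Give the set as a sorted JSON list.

Convert to CNF:
  S -> C T0 | T2 A | T2 T1 | a | b
  A -> C T0 | S T1 | T2 T1 | a | b | c
  B -> C T0 | T2 T1 | b
  C -> C T0 | T2 T1 | a | b
  T0 -> c
  T1 -> b
  T2 -> a

CYK fill, restricted to cells inside w[0..2]:
  [0..0]={A,C,S,T2}  "a"  orig:{A,C,S}
  [1..1]={A,B,C,S,T1}  "b"  orig:{A,B,C,S}
  [2..2]={A,B,C,S,T1}  "b"  orig:{A,B,C,S}
  [0..1]={A,B,C,S}  "ab"
  [1..2]={A}  "bb"
  [0..2]={A,S}  "abb"

Original NTs in T[0,2] deriving "abb": ["A", "S"]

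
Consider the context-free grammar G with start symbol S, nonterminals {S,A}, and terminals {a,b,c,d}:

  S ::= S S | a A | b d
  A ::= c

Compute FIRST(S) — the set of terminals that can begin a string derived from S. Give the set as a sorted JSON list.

FIRST iteration:
iter 1:
  A via A→c: +{c}
  S via S→a A: +{a}
  S via S→b d: +{b}
  FIRST(S)={a,b}  FIRST(A)={c}
iter 2: — fixpoint
  FIRST(S)={a,b}  FIRST(A)={c}

FIRST(S) = ["a", "b"]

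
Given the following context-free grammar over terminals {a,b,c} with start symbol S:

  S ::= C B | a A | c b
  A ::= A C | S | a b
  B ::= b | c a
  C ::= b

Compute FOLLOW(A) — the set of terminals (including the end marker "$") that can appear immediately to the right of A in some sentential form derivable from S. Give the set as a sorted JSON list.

FIRST sets, iterate to fixpoint:
iter 1:
  A via A→a b: +{a}
  B via B→b: +{b}
  B via B→c a: +{c}
  C via C→b: +{b}
  S via S→C B: +{b}
  S via S→a A: +{a}
  S via S→c b: +{c}
  S: {a,b,c}  A: {a}  B: {b,c}  C: {b}
iter 2:
  A via A→S: +{b,c}
  S: {a,b,c}  A: {a,b,c}  B: {b,c}  C: {b}
iter 3: done
  S: {a,b,c}  A: {a,b,c}  B: {b,c}  C: {b}

FOLLOW iteration:
FOLLOW(S) := {$}
pass 1:
  A→A C: FOLLOW(A) ⊇ FIRST(C) = {b}; new: +{b}
  A→A C: FOLLOW(C) ⊇ FOLLOW(A) ⊇ {b}; new: +{b}
  A→S: FOLLOW(S) ⊇ FOLLOW(A) ⊇ {b}; new: +{b}
  S→C B: FOLLOW(C) ⊇ FIRST(B) = {b,c}; new: +{c}
  S→C B: FOLLOW(B) ⊇ FOLLOW(S) ⊇ {$,b}; new: +{$,b}
  S→a A: FOLLOW(A) ⊇ FOLLOW(S) ⊇ {$,b}; new: +{$}
  FOLLOW(S)={$,b}  FOLLOW(A)={$,b}  FOLLOW(B)={$,b}  FOLLOW(C)={b,c}
pass 2:
  A→A C: FOLLOW(C) ⊇ FOLLOW(A) ⊇ {$,b}; new: +{$}
  FOLLOW(S)={$,b}  FOLLOW(A)={$,b}  FOLLOW(B)={$,b}  FOLLOW(C)={$,b,c}
pass 3: done
  FOLLOW(S)={$,b}  FOLLOW(A)={$,b}  FOLLOW(B)={$,b}  FOLLOW(C)={$,b,c}

FOLLOW(A) = ["$", "b"]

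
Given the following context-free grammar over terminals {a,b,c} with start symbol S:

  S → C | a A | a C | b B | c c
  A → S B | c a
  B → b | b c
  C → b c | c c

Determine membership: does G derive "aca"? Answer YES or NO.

Convert to CNF:
  S -> T0 T0 | T1 A | T1 C | T2 B | T2 T0
  A -> S B | T0 T1
  B -> T2 T0 | b
  C -> T0 T0 | T2 T0
  T0 -> c
  T1 -> a
  T2 -> b

CYK table (by increasing span):
  T[0,0] 'a' = {T1}  orig:{}
  T[1,1] 'c' = {T0}  orig:{}
  T[2,2] 'a' = {T1}  orig:{}
  T[0,1] 'ac' = ∅
  T[1,2] 'ca' = {A}
  T[0,2] 'aca' = {S}

S ∈ T[0,2] ⇒ YES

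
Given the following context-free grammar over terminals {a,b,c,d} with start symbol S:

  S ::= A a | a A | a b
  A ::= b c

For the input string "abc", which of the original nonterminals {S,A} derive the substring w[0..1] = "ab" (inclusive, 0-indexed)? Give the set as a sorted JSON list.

Convert to CNF:
  S -> A T2 | T2 A | T2 T0
  A -> T0 T1
  T0 -> b
  T1 -> c
  T2 -> a

CYK table (by increasing span) — only the sub-triangle for w[0..1]:
  T[0,0] 'a' = {T2}  orig:{}
  T[1,1] 'b' = {T0}  orig:{}
  T[0,1] 'ab' = {S}

Original NTs in T[0,1] deriving "ab": ["S"]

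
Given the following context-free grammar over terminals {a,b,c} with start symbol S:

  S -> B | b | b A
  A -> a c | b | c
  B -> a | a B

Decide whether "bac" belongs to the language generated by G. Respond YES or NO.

Convert to CNF:
  S -> T0 B | T2 A | a | b
  A -> T0 T1 | b | c
  B -> T0 B | a
  T0 -> a
  T1 -> c
  T2 -> b

CYK fill:
  cell(0,0) b: {A,S,T2}  orig:{A,S}
  cell(1,1) a: {B,S,T0}  orig:{B,S}
  cell(2,2) c: {A,T1}  orig:{A}
  cell(0,1) ba: ∅
  cell(1,2) ac: {A}
  cell(0,2) bac: {S}

S ∈ T[0,2] ⇒ YES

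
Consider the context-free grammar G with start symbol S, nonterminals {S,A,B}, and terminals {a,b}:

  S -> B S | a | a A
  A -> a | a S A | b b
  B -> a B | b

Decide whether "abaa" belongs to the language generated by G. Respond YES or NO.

Convert to CNF:
  S -> B S | T0 A | a
  A -> T0 X2 | T1 T1 | a
  B -> T0 B | b
  T0 -> a
  T1 -> b
  X2 -> S A

Fill CYK table bottom-up:
  cell(0,0) a: {A,S,T0}  orig:{A,S}
  cell(1,1) b: {B,T1}  orig:{B}
  cell(2,2) a: {A,S,T0}  orig:{A,S}
  cell(3,3) a: {A,S,T0}  orig:{A,S}
  cell(0,1) ab: {B}
  cell(1,2) ba: {S}
  cell(2,3) aa: {S,X2}  orig:{S}
  cell(0,2) aba: {S}
  cell(1,3) baa: {S,X2}  orig:{S}
  cell(0,3) abaa: {A,S,X2}  orig:{A,S}

S ∈ T[0,3] ⇒ YES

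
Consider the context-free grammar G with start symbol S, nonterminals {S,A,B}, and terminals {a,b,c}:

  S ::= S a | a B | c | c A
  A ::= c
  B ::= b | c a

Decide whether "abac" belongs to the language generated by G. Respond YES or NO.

Convert to CNF:
  S -> S T1 | T0 A | T1 B | c
  A -> c
  B -> T0 T1 | b
  T0 -> c
  T1 -> a

Fill CYK table bottom-up:
  cell(0,0) a: {T1}  orig:{}
  cell(1,1) b: {B}
  cell(2,2) a: {T1}  orig:{}
  cell(3,3) c: {A,S,T0}  orig:{A,S}
  cell(0,1) ab: {S}
  cell(1,2) ba: ∅
  cell(2,3) ac: ∅
  cell(0,2) aba: {S}
  cell(1,3) bac: ∅
  cell(0,3) abac: ∅

S ∉ T[0,3] ⇒ NO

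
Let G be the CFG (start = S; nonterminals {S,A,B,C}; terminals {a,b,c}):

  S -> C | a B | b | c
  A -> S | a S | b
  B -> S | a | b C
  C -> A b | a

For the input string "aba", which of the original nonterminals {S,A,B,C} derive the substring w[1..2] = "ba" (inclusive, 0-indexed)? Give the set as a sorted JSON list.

CNF form of G:
  S -> A T0 | T1 B | a | b | c
  A -> A T0 | T1 B | T1 S | a | b | c
  B -> A T0 | T0 C | T1 B | a | b | c
  C -> A T0 | a
  T0 -> b
  T1 -> a

Fill CYK table bottom-up, restricted to cells inside w[1..2]:
  [1..1]={A,B,S,T0}  "b"  orig:{A,B,S}
  [2..2]={A,B,C,S,T1}  "a"  orig:{A,B,C,S}
  [1..2]={B}  "ba"

Original NTs in T[1,2] deriving "ba": ["B"]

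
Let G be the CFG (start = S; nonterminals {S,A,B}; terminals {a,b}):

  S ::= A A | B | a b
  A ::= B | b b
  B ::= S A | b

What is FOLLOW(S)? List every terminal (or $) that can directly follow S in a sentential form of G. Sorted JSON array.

Compute FIRST by fixpoint:
[1]
  A via A→b b: +{b}
  B via B→b: +{b}
  S via S→A A: +{b}
  S via S→a b: +{a}
  S: {a,b}  A: {b}  B: {b}
[2]
  B via B→S A: +{a}
  S: {a,b}  A: {b}  B: {a,b}
[3]
  A via A→B: +{a}
  S: {a,b}  A: {a,b}  B: {a,b}
[4] (no change)
  S: {a,b}  A: {a,b}  B: {a,b}

FOLLOW sets:
seed FOLLOW(S) with $
[1]
  B→S A: FOLLOW(S) ⊇ FIRST(A) = {a,b}; new: +{a,b}
  S→A A: FOLLOW(A) ⊇ FIRST(A) = {a,b}; new: +{a,b}
  S→A A: FOLLOW(A) ⊇ FOLLOW(S) ⊇ {$,a,b}; new: +{$}
  S→B: FOLLOW(B) ⊇ FOLLOW(S) ⊇ {$,a,b}; new: +{$,a,b}
  S: {$,a,b}  A: {$,a,b}  B: {$,a,b}
[2] — fixpoint
  S: {$,a,b}  A: {$,a,b}  B: {$,a,b}

FOLLOW(S) = ["$", "a", "b"]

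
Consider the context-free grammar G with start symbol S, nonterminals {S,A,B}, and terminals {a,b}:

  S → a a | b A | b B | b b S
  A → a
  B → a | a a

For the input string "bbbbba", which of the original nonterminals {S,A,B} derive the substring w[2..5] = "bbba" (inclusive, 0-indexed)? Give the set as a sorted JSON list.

CNF form of G:
  S -> T0 T0 | T1 A | T1 B | T1 X2
  A -> a
  B -> T0 T0 | a
  T0 -> a
  T1 -> b
  X2 -> T1 S

CYK table (by increasing span) (cells [i..j] with 2 ≤ i ≤ j ≤ 5 only):
  [2..2]={T1}  "b"  orig:{}
  [3..3]={T1}  "b"  orig:{}
  [4..4]={T1}  "b"  orig:{}
  [5..5]={A,B,T0}  "a"  orig:{A,B}
  [2..3]=∅  "bb"
  [3..4]=∅  "bb"
  [4..5]={S}  "ba"
  [2..4]=∅  "bbb"
  [3..5]={X2}  "bba"  orig:{}
  [2..5]={S}  "bbba"

Original NTs in T[2,5] deriving "bbba": ["S"]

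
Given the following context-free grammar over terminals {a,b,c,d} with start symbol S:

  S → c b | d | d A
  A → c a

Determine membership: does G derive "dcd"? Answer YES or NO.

CNF form of G:
  S -> T0 T2 | T3 A | d
  A -> T0 T1
  T0 -> c
  T1 -> a
  T2 -> b
  T3 -> d

Fill CYK table bottom-up:
  cell(0,0) d: {S,T3}  orig:{S}
  cell(1,1) c: {T0}  orig:{}
  cell(2,2) d: {S,T3}  orig:{S}
  cell(0,1) dc: ∅
  cell(1,2) cd: ∅
  cell(0,2) dcd: ∅

S ∉ T[0,2] ⇒ NO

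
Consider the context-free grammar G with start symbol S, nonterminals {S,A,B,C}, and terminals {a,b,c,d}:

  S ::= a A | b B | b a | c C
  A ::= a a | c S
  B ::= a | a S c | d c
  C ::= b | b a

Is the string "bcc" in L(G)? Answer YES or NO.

CNF form of G:
  S -> T0 A | T1 C | T3 B | T3 T0
  A -> T0 T0 | T1 S
  B -> T0 X4 | T2 T1 | a
  C -> T3 T0 | b
  T0 -> a
  T1 -> c
  T2 -> d
  T3 -> b
  X4 -> S T1

CYK fill:
  cell(0,0) b: {C,T3}  orig:{C}
  cell(1,1) c: {T1}  orig:{}
  cell(2,2) c: {T1}  orig:{}
  cell(0,1) bc: ∅
  cell(1,2) cc: ∅
  cell(0,2) bcc: ∅

S ∉ T[0,2] ⇒ NO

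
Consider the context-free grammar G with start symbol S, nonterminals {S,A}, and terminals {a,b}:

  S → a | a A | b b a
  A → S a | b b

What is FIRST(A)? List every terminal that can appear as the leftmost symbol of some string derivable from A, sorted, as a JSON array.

FIRST sets, iterate to fixpoint:
[1]
  A via A→b b: +{b}
  S via S→a: +{a}
  S via S→b b a: +{b}
  FIRST[S]={a,b}  FIRST[A]={b}
[2]
  A via A→S a: +{a}
  FIRST[S]={a,b}  FIRST[A]={a,b}
[3] done
  FIRST[S]={a,b}  FIRST[A]={a,b}

FIRST(A) = ["a", "b"]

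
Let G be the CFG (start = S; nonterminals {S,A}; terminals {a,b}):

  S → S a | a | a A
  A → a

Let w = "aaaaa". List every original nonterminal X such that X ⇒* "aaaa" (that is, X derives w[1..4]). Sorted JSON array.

CNF form of G:
  S -> S T0 | T0 A | a
  A -> a
  T0 -> a

CYK fill — only the sub-triangle for w[1..4]:
  cell(1,1) a: {A,S,T0}  orig:{A,S}
  cell(2,2) a: {A,S,T0}  orig:{A,S}
  cell(3,3) a: {A,S,T0}  orig:{A,S}
  cell(4,4) a: {A,S,T0}  orig:{A,S}
  cell(1,2) aa: {S}
  cell(2,3) aa: {S}
  cell(3,4) aa: {S}
  cell(1,3) aaa: {S}
  cell(2,4) aaa: {S}
  cell(1,4) aaaa: {S}

Original NTs in T[1,4] deriving "aaaa": ["S"]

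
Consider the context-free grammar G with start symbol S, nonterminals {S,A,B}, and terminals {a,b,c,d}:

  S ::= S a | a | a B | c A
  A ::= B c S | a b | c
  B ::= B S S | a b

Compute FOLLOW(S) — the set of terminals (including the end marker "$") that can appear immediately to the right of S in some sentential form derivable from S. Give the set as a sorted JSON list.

Compute FIRST by fixpoint:
pass 1:
  A via A→a b: +{a}
  A via A→c: +{c}
  B via B→a b: +{a}
  S via S→a: +{a}
  S via S→c A: +{c}
  FIRST(S)={a,c}  FIRST(A)={a,c}  FIRST(B)={a}
pass 2: (stable)
  FIRST(S)={a,c}  FIRST(A)={a,c}  FIRST(B)={a}

FOLLOW iteration:
seed FOLLOW(S) with $
iter 1:
  A→B c S: FOLLOW(B) ⊇ FIRST(c) = {c}; new: +{c}
  B→B S S: FOLLOW(B) ⊇ FIRST(S) = {a,c}; new: +{a}
  B→B S S: FOLLOW(S) ⊇ FIRST(S) = {a,c}; new: +{a,c}
  S→a B: FOLLOW(B) ⊇ FOLLOW(S) ⊇ {$,a,c}; new: +{$}
  S→c A: FOLLOW(A) ⊇ FOLLOW(S) ⊇ {$,a,c}; new: +{$,a,c}
  FOLLOW(S)={$,a,c}  FOLLOW(A)={$,a,c}  FOLLOW(B)={$,a,c}
iter 2: (no change)
  FOLLOW(S)={$,a,c}  FOLLOW(A)={$,a,c}  FOLLOW(B)={$,a,c}

FOLLOW(S) = ["$", "a", "c"]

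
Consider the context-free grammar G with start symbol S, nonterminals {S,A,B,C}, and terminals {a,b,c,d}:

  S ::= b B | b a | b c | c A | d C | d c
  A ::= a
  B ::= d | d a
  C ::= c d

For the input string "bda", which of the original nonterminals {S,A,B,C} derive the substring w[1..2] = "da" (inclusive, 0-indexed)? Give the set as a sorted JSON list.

Convert to CNF:
  S -> T0 C | T0 T2 | T2 A | T3 B | T3 T1 | T3 T2
  A -> a
  B -> T0 T1 | d
  C -> T2 T0
  T0 -> d
  T1 -> a
  T2 -> c
  T3 -> b

CYK table (by increasing span) (cells [i..j] with 1 ≤ i ≤ j ≤ 2 only):
  T[1,1] 'd' = {B,T0}  orig:{B}
  T[2,2] 'a' = {A,T1}  orig:{A}
  T[1,2] 'da' = {B}

Original NTs in T[1,2] deriving "da": ["B"]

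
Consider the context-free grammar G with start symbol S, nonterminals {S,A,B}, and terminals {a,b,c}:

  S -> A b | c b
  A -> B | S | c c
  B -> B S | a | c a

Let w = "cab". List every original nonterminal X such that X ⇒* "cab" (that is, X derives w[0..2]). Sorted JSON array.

CNF form of G:
  S -> A T0 | T1 T0
  A -> A T0 | B S | T1 T0 | T1 T1 | T1 T2 | a
  B -> B S | T1 T2 | a
  T0 -> b
  T1 -> c
  T2 -> a

CYK table (by increasing span) — only the sub-triangle for w[0..2]:
  T[0,0] 'c' = {T1}  orig:{}
  T[1,1] 'a' = {A,B,T2}  orig:{A,B}
  T[2,2] 'b' = {T0}  orig:{}
  T[0,1] 'ca' = {A,B}
  T[1,2] 'ab' = {A,S}
  T[0,2] 'cab' = {A,S}

Original NTs in T[0,2] deriving "cab": ["A", "S"]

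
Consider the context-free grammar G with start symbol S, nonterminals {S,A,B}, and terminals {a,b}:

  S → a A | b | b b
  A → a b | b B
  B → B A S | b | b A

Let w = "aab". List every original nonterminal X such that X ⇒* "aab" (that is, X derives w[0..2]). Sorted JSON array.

Convert to CNF:
  S -> T0 A | T1 T1 | b
  A -> T0 T1 | T1 B
  B -> B X2 | T1 A | b
  T0 -> a
  T1 -> b
  X2 -> A S

Fill CYK table bottom-up — only the sub-triangle for w[0..2]:
  T[0,0] 'a' = {T0}  orig:{}
  T[1,1] 'a' = {T0}  orig:{}
  T[2,2] 'b' = {B,S,T1}  orig:{B,S}
  T[0,1] 'aa' = ∅
  T[1,2] 'ab' = {A}
  T[0,2] 'aab' = {S}

Original NTs in T[0,2] deriving "aab": ["S"]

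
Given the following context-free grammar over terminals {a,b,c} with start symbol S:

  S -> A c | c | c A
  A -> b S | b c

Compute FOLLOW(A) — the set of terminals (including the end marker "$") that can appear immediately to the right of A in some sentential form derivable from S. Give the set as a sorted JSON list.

Compute FIRST by fixpoint:
pass 1:
  A via A→b S: +{b}
  S via S→A c: +{b}
  S via S→c: +{c}
  FIRST[S]={b,c}  FIRST[A]={b}
pass 2: (stable)
  FIRST[S]={b,c}  FIRST[A]={b}

FOLLOW sets:
seed FOLLOW(S) with $
iter 1:
  S→A c: FOLLOW(A) ⊇ FIRST(c) = {c}; new: +{c}
  S→c A: FOLLOW(A) ⊇ FOLLOW(S) ⊇ {$}; new: +{$}
  FOLLOW(S)={$}  FOLLOW(A)={$,c}
iter 2:
  A→b S: FOLLOW(S) ⊇ FOLLOW(A) ⊇ {$,c}; new: +{c}
  FOLLOW(S)={$,c}  FOLLOW(A)={$,c}
iter 3: — fixpoint
  FOLLOW(S)={$,c}  FOLLOW(A)={$,c}

FOLLOW(A) = ["$", "c"]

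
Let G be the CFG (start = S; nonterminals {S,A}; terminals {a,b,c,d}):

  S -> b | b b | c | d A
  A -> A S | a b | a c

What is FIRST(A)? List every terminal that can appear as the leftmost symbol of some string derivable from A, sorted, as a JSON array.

Compute FIRST by fixpoint:
iter 1:
  A via A→a b: +{a}
  S via S→b: +{b}
  S via S→c: +{c}
  S via S→d A: +{d}
  FIRST[S]={b,c,d}  FIRST[A]={a}
iter 2: done
  FIRST[S]={b,c,d}  FIRST[A]={a}

FIRST(A) = ["a"]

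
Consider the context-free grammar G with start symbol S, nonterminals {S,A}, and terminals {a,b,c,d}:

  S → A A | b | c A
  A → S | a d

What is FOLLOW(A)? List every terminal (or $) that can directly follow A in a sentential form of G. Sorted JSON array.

Compute FIRST by fixpoint:
[1]
  A via A→a d: +{a}
  S via S→A A: +{a}
  S via S→b: +{b}
  S via S→c A: +{c}
  FIRST(S)={a,b,c}  FIRST(A)={a}
[2]
  A via A→S: +{b,c}
  FIRST(S)={a,b,c}  FIRST(A)={a,b,c}
[3] (stable)
  FIRST(S)={a,b,c}  FIRST(A)={a,b,c}

Compute FOLLOW by fixpoint:
initialize: $ ∈ FOLLOW(S)
pass 1:
  S→A A: FOLLOW(A) ⊇ FIRST(A) = {a,b,c}; new: +{a,b,c}
  S→A A: FOLLOW(A) ⊇ FOLLOW(S) ⊇ {$}; new: +{$}
  FOLLOW[S]={$}  FOLLOW[A]={$,a,b,c}
pass 2:
  A→S: FOLLOW(S) ⊇ FOLLOW(A) ⊇ {$,a,b,c}; new: +{a,b,c}
  FOLLOW[S]={$,a,b,c}  FOLLOW[A]={$,a,b,c}
pass 3: done
  FOLLOW[S]={$,a,b,c}  FOLLOW[A]={$,a,b,c}

FOLLOW(A) = ["$", "a", "b", "c"]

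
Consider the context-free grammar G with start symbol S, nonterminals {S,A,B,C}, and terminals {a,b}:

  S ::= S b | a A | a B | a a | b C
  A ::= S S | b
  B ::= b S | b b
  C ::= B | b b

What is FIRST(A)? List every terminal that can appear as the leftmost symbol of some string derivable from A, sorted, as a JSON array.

FIRST sets, iterate to fixpoint:
iter 1:
  A via A→b: +{b}
  B via B→b S: +{b}
  C via C→B: +{b}
  S via S→a A: +{a}
  S via S→b C: +{b}
  FIRST(S)={a,b}  FIRST(A)={b}  FIRST(B)={b}  FIRST(C)={b}
iter 2:
  A via A→S S: +{a}
  FIRST(S)={a,b}  FIRST(A)={a,b}  FIRST(B)={b}  FIRST(C)={b}
iter 3: — fixpoint
  FIRST(S)={a,b}  FIRST(A)={a,b}  FIRST(B)={b}  FIRST(C)={b}

FIRST(A) = ["a", "b"]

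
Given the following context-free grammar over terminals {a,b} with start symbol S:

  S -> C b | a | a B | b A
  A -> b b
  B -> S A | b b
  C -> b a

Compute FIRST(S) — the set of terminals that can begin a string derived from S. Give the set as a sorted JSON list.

FIRST iteration:
[1]
  A via A→b b: +{b}
  B via B→b b: +{b}
  C via C→b a: +{b}
  S via S→C b: +{b}
  S via S→a: +{a}
  FIRST(S)={a,b}  FIRST(A)={b}  FIRST(B)={b}  FIRST(C)={b}
[2]
  B via B→S A: +{a}
  FIRST(S)={a,b}  FIRST(A)={b}  FIRST(B)={a,b}  FIRST(C)={b}
[3] (stable)
  FIRST(S)={a,b}  FIRST(A)={b}  FIRST(B)={a,b}  FIRST(C)={b}

FIRST(S) = ["a", "b"]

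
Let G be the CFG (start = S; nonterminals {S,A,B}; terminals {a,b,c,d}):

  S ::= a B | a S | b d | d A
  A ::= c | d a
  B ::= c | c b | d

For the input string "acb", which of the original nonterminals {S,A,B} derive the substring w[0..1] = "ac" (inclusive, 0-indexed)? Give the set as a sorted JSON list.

CNF form of G:
  S -> T0 A | T1 B | T1 S | T3 T0
  A -> T0 T1 | c
  B -> T2 T3 | c | d
  T0 -> d
  T1 -> a
  T2 -> c
  T3 -> b

Fill CYK table bottom-up — only the sub-triangle for w[0..1]:
  [0..0]={T1}  "a"  orig:{}
  [1..1]={A,B,T2}  "c"  orig:{A,B}
  [0..1]={S}  "ac"

Original NTs in T[0,1] deriving "ac": ["S"]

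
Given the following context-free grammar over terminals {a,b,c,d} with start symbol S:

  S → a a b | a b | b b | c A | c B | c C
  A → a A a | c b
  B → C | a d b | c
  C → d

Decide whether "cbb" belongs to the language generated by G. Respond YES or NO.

CNF form of G:
  S -> T0 T2 | T0 X6 | T1 A | T1 B | T1 C | T2 T2
  A -> T0 X4 | T1 T2
  B -> T0 X5 | c | d
  C -> d
  T0 -> a
  T1 -> c
  T2 -> b
  T3 -> d
  X4 -> A T0
  X5 -> T3 T2
  X6 -> T0 T2

Fill CYK table bottom-up:
  [0..0]={B,T1}  "c"  orig:{B}
  [1..1]={T2}  "b"  orig:{}
  [2..2]={T2}  "b"  orig:{}
  [0..1]={A}  "cb"
  [1..2]={S}  "bb"
  [0..2]=∅  "cbb"

S ∉ T[0,2] ⇒ NO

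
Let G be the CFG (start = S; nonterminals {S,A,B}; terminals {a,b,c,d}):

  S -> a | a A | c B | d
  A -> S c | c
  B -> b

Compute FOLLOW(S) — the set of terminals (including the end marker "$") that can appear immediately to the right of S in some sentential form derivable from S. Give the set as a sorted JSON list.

Compute FIRST by fixpoint:
pass 1:
  A via A→c: +{c}
  B via B→b: +{b}
  S via S→a: +{a}
  S via S→c B: +{c}
  S via S→d: +{d}
  FIRST(S)={a,c,d}  FIRST(A)={c}  FIRST(B)={b}
pass 2:
  A via A→S c: +{a,d}
  FIRST(S)={a,c,d}  FIRST(A)={a,c,d}  FIRST(B)={b}
pass 3: — fixpoint
  FIRST(S)={a,c,d}  FIRST(A)={a,c,d}  FIRST(B)={b}

FOLLOW iteration:
seed FOLLOW(S) with $
pass 1:
  A→S c: FOLLOW(S) ⊇ FIRST(c) = {c}; new: +{c}
  S→a A: FOLLOW(A) ⊇ FOLLOW(S) ⊇ {$,c}; new: +{$,c}
  S→c B: FOLLOW(B) ⊇ FOLLOW(S) ⊇ {$,c}; new: +{$,c}
  S: {$,c}  A: {$,c}  B: {$,c}
pass 2: — fixpoint
  S: {$,c}  A: {$,c}  B: {$,c}

FOLLOW(S) = ["$", "c"]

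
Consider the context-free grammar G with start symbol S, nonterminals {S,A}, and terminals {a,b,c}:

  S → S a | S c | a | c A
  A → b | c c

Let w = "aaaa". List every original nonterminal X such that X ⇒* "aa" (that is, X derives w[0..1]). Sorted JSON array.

Convert to CNF:
  S -> S T0 | S T1 | T0 A | a
  A -> T0 T0 | b
  T0 -> c
  T1 -> a

Fill CYK table bottom-up, restricted to cells inside w[0..1]:
  cell(0,0) a: {S,T1}  orig:{S}
  cell(1,1) a: {S,T1}  orig:{S}
  cell(0,1) aa: {S}

Original NTs in T[0,1] deriving "aa": ["S"]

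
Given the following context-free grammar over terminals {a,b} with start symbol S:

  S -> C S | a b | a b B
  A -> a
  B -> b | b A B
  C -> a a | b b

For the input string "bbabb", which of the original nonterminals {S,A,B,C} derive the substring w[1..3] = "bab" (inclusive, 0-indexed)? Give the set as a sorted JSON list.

CNF form of G:
  S -> C S | T1 T0 | T1 X3
  A -> a
  B -> T0 X2 | b
  C -> T0 T0 | T1 T1
  T0 -> b
  T1 -> a
  X2 -> A B
  X3 -> T0 B

CYK table (by increasing span) — only the sub-triangle for w[1..3]:
  [1..1]={B,T0}  "b"  orig:{B}
  [2..2]={A,T1}  "a"  orig:{A}
  [3..3]={B,T0}  "b"  orig:{B}
  [1..2]=∅  "ba"
  [2..3]={S,X2}  "ab"  orig:{S}
  [1..3]={B}  "bab"

Original NTs in T[1,3] deriving "bab": ["B"]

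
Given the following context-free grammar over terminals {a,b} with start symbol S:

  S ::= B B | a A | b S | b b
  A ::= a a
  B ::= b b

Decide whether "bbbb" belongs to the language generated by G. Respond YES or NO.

Convert to CNF:
  S -> B B | T0 A | T1 S | T1 T1
  A -> T0 T0
  B -> T1 T1
  T0 -> a
  T1 -> b

Fill CYK table bottom-up:
  cell(0,0) b: {T1}  orig:{}
  cell(1,1) b: {T1}  orig:{}
  cell(2,2) b: {T1}  orig:{}
  cell(3,3) b: {T1}  orig:{}
  cell(0,1) bb: {B,S}
  cell(1,2) bb: {B,S}
  cell(2,3) bb: {B,S}
  cell(0,2) bbb: {S}
  cell(1,3) bbb: {S}
  cell(0,3) bbbb: {S}

S ∈ T[0,3] ⇒ YES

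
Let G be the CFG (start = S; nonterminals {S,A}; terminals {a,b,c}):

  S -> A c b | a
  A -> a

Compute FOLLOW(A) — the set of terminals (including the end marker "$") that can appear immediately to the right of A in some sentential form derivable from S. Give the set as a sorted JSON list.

FIRST sets, iterate to fixpoint:
pass 1:
  A via A→a: +{a}
  S via S→A c b: +{a}
  S: {a}  A: {a}
pass 2: (stable)
  S: {a}  A: {a}

FOLLOW sets:
FOLLOW(S) := {$}
[1]
  S→A c b: FOLLOW(A) ⊇ FIRST(c) = {c}; new: +{c}
  FOLLOW[S]={$}  FOLLOW[A]={c}
[2] done
  FOLLOW[S]={$}  FOLLOW[A]={c}

FOLLOW(A) = ["c"]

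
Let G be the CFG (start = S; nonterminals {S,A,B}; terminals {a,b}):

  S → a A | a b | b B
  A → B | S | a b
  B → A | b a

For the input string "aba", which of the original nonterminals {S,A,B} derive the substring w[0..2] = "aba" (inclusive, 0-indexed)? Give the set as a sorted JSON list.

CNF form of G:
  S -> T0 A | T0 T1 | T1 B
  A -> T0 A | T0 T1 | T1 B | T1 T0
  B -> T0 A | T0 T1 | T1 B | T1 T0
  T0 -> a
  T1 -> b

CYK fill (cells [i..j] with 0 ≤ i ≤ j ≤ 2 only):
  [0..0]={T0}  "a"  orig:{}
  [1..1]={T1}  "b"  orig:{}
  [2..2]={T0}  "a"  orig:{}
  [0..1]={A,B,S}  "ab"
  [1..2]={A,B}  "ba"
  [0..2]={A,B,S}  "aba"

Original NTs in T[0,2] deriving "aba": ["A", "B", "S"]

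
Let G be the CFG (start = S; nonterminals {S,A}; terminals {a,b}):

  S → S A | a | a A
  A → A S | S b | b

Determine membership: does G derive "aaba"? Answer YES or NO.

CNF form of G:
  S -> S A | T1 A | a
  A -> A S | S T0 | b
  T0 -> b
  T1 -> a

CYK table (by increasing span):
  [0..0]={S,T1}  "a"  orig:{S}
  [1..1]={S,T1}  "a"  orig:{S}
  [2..2]={A,T0}  "b"  orig:{A}
  [3..3]={S,T1}  "a"  orig:{S}
  [0..1]=∅  "aa"
  [1..2]={A,S}  "ab"
  [2..3]={A}  "ba"
  [0..2]={S}  "aab"
  [1..3]={A,S}  "aba"
  [0..3]={S}  "aaba"

S ∈ T[0,3] ⇒ YES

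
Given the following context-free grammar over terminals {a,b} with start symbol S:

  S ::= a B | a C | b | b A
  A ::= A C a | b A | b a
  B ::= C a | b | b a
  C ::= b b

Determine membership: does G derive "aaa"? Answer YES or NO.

Convert to CNF:
  S -> T0 B | T0 C | T1 A | b
  A -> A X2 | T1 A | T1 T0
  B -> C T0 | T1 T0 | b
  C -> T1 T1
  T0 -> a
  T1 -> b
  X2 -> C T0

CYK table (by increasing span):
  cell(0,0) a: {T0}  orig:{}
  cell(1,1) a: {T0}  orig:{}
  cell(2,2) a: {T0}  orig:{}
  cell(0,1) aa: ∅
  cell(1,2) aa: ∅
  cell(0,2) aaa: ∅

S ∉ T[0,2] ⇒ NO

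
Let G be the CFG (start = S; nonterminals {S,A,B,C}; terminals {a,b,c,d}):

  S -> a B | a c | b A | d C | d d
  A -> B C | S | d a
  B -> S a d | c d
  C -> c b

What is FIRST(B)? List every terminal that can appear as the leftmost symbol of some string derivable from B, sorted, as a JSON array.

FIRST sets, iterate to fixpoint:
[1]
  A via A→d a: +{d}
  B via B→c d: +{c}
  C via C→c b: +{c}
  S via S→a B: +{a}
  S via S→b A: +{b}
  S via S→d C: +{d}
  S: {a,b,d}  A: {d}  B: {c}  C: {c}
[2]
  A via A→B C: +{c}
  A via A→S: +{a,b}
  B via B→S a d: +{a,b,d}
  S: {a,b,d}  A: {a,b,c,d}  B: {a,b,c,d}  C: {c}
[3] done
  S: {a,b,d}  A: {a,b,c,d}  B: {a,b,c,d}  C: {c}

FIRST(B) = ["a", "b", "c", "d"]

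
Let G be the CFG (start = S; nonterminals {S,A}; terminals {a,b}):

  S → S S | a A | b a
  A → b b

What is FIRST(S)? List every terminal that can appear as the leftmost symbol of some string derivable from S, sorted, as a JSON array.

FIRST iteration:
iter 1:
  A via A→b b: +{b}
  S via S→a A: +{a}
  S via S→b a: +{b}
  FIRST[S]={a,b}  FIRST[A]={b}
iter 2: (no change)
  FIRST[S]={a,b}  FIRST[A]={b}

FIRST(S) = ["a", "b"]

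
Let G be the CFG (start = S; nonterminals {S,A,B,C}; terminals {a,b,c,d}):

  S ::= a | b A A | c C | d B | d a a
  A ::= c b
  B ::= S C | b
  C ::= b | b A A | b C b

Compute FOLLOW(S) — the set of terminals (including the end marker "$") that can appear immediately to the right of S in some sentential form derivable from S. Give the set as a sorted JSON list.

FIRST iteration:
[1]
  A via A→c b: +{c}
  B via B→b: +{b}
  C via C→b: +{b}
  S via S→a: +{a}
  S via S→b A A: +{b}
  S via S→c C: +{c}
  S via S→d B: +{d}
  FIRST[S]={a,b,c,d}  FIRST[A]={c}  FIRST[B]={b}  FIRST[C]={b}
[2]
  B via B→S C: +{a,c,d}
  FIRST[S]={a,b,c,d}  FIRST[A]={c}  FIRST[B]={a,b,c,d}  FIRST[C]={b}
[3] — fixpoint
  FIRST[S]={a,b,c,d}  FIRST[A]={c}  FIRST[B]={a,b,c,d}  FIRST[C]={b}

Compute FOLLOW by fixpoint:
initialize: $ ∈ FOLLOW(S)
iter 1:
  B→S C: FOLLOW(S) ⊇ FIRST(C) = {b}; new: +{b}
  C→b A A: FOLLOW(A) ⊇ FIRST(A) = {c}; new: +{c}
  C→b C b: FOLLOW(C) ⊇ FIRST(b) = {b}; new: +{b}
  S→b A A: FOLLOW(A) ⊇ FOLLOW(S) ⊇ {$,b}; new: +{$,b}
  S→c C: FOLLOW(C) ⊇ FOLLOW(S) ⊇ {$,b}; new: +{$}
  S→d B: FOLLOW(B) ⊇ FOLLOW(S) ⊇ {$,b}; new: +{$,b}
  S: {$,b}  A: {$,b,c}  B: {$,b}  C: {$,b}
iter 2: (stable)
  S: {$,b}  A: {$,b,c}  B: {$,b}  C: {$,b}

FOLLOW(S) = ["$", "b"]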